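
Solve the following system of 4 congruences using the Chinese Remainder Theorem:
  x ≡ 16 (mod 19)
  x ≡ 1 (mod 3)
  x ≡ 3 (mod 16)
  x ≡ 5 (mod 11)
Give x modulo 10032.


Product of moduli M = 19 · 3 · 16 · 11 = 10032.
Merge one congruence at a time:
  Start: x ≡ 16 (mod 19).
  Combine with x ≡ 1 (mod 3); new modulus lcm = 57.
    Write x = 16 + 19·t and substitute into x ≡ 1 (mod 3): 19·t ≡ 1 − 16 = -15 (mod 3).
    Reduce coefficients mod 3: 1·t ≡ 0 (mod 3).
    So t ≡ 0 (mod 3).
    Then x = 16 + 19·0 = 16, valid modulo lcm(19, 3) = 57: x ≡ 16 (mod 57).
  Combine with x ≡ 3 (mod 16); new modulus lcm = 912.
    Write x = 16 + 57·t and substitute into x ≡ 3 (mod 16): 57·t ≡ 3 − 16 = -13 (mod 16).
    Reduce coefficients mod 16: 9·t ≡ 3 (mod 16).
    The inverse of 9 mod 16 is 9 (since 9·9 = 81 = 5·16 + 1), so t ≡ 9·3 = 27 ≡ 11 (mod 16).
    Then x = 16 + 57·11 = 643, valid modulo lcm(57, 16) = 912: x ≡ 643 (mod 912).
  Combine with x ≡ 5 (mod 11); new modulus lcm = 10032.
    Write x = 643 + 912·t and substitute into x ≡ 5 (mod 11): 912·t ≡ 5 − 643 = -638 (mod 11).
    Reduce coefficients mod 11: 10·t ≡ 0 (mod 11).
    The inverse of 10 mod 11 is 10 (since 10·10 = 100 = 9·11 + 1), so t ≡ 10·0 = 0 ≡ 0 (mod 11).
    Then x = 643 + 912·0 = 643, valid modulo lcm(912, 11) = 10032: x ≡ 643 (mod 10032).
Verify against each original: 643 mod 19 = 16, 643 mod 3 = 1, 643 mod 16 = 3, 643 mod 11 = 5.

x ≡ 643 (mod 10032).


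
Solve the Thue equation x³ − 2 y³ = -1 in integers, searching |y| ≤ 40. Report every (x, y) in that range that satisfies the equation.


The equation is x³ - 2y³ = -1. For fixed y, x³ = 2·y³ − 1, so a solution requires the RHS to be a perfect cube.
Strategy: iterate y from -40 to 40, compute RHS = 2·y³ − 1, and check whether it is a (positive or negative) perfect cube.
Check small values of y:
  y = 0: RHS = -1 = (-1)³ ⇒ x = -1 works.
  y = 1: RHS = 1 = (1)³ ⇒ x = 1 works.
  y = -1: RHS = -3 is not a perfect cube.
  y = 2: RHS = 15 is not a perfect cube.
  y = -2: RHS = -17 is not a perfect cube.
  y = 3: RHS = 53 is not a perfect cube.
  y = -3: RHS = -55 is not a perfect cube.
Continuing the search up to |y| = 40 finds no further solutions beyond those listed.
Collected solutions: (-1, 0), (1, 1).

Solutions (with |y| ≤ 40): (-1, 0), (1, 1).


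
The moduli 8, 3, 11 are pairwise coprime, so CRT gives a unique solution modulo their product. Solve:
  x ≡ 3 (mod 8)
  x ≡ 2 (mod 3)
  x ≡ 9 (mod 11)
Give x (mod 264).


Moduli 8, 3, 11 are pairwise coprime; by CRT there is a unique solution modulo M = 8 · 3 · 11 = 264.
Solve pairwise, accumulating the modulus:
  Start with x ≡ 3 (mod 8).
  Combine with x ≡ 2 (mod 3): since gcd(8, 3) = 1, we get a unique residue mod 24.
    Write x = 3 + 8·t and substitute into x ≡ 2 (mod 3): 8·t ≡ 2 − 3 = -1 (mod 3).
    Reduce coefficients mod 3: 2·t ≡ 2 (mod 3).
    The inverse of 2 mod 3 is 2 (since 2·2 = 4 = 1·3 + 1), so t ≡ 2·2 = 4 ≡ 1 (mod 3).
    Then x = 3 + 8·1 = 11, valid modulo lcm(8, 3) = 24: x ≡ 11 (mod 24).
  Combine with x ≡ 9 (mod 11): since gcd(24, 11) = 1, we get a unique residue mod 264.
    Write x = 11 + 24·t and substitute into x ≡ 9 (mod 11): 24·t ≡ 9 − 11 = -2 (mod 11).
    Reduce coefficients mod 11: 2·t ≡ 9 (mod 11).
    The inverse of 2 mod 11 is 6 (since 2·6 = 12 = 1·11 + 1), so t ≡ 6·9 = 54 ≡ 10 (mod 11).
    Then x = 11 + 24·10 = 251, valid modulo lcm(24, 11) = 264: x ≡ 251 (mod 264).
Verify: 251 mod 8 = 3 ✓, 251 mod 3 = 2 ✓, 251 mod 11 = 9 ✓.

x ≡ 251 (mod 264).


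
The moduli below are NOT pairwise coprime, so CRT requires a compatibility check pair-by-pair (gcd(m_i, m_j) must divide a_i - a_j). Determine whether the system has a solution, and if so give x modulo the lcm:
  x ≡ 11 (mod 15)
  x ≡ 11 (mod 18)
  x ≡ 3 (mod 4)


Moduli 15, 18, 4 are not pairwise coprime, so CRT works modulo lcm(m_i) when all pairwise compatibility conditions hold.
Pairwise compatibility: gcd(m_i, m_j) must divide a_i - a_j for every pair.
Merge one congruence at a time:
  Start: x ≡ 11 (mod 15).
  Combine with x ≡ 11 (mod 18): gcd(15, 18) = 3; 11 - 11 = 0, which IS divisible by 3, so compatible.
    Write x = 11 + 15·t and substitute into x ≡ 11 (mod 18): 15·t ≡ 11 − 11 = 0 (mod 18).
    Divide the congruence (and modulus) by g = 3: 5·t ≡ 0 (mod 6).
    The inverse of 5 mod 6 is 5 (since 5·5 = 25 = 4·6 + 1), so t ≡ 5·0 = 0 ≡ 0 (mod 6).
    Then x = 11 + 15·0 = 11, valid modulo lcm(15, 18) = 90: x ≡ 11 (mod 90).
  Combine with x ≡ 3 (mod 4): gcd(90, 4) = 2; 3 - 11 = -8, which IS divisible by 2, so compatible.
    Write x = 11 + 90·t and substitute into x ≡ 3 (mod 4): 90·t ≡ 3 − 11 = -8 (mod 4).
    Divide the congruence (and modulus) by g = 2: 45·t ≡ -4 (mod 2).
    Reduce coefficients mod 2: 1·t ≡ 0 (mod 2).
    So t ≡ 0 (mod 2).
    Then x = 11 + 90·0 = 11, valid modulo lcm(90, 4) = 180: x ≡ 11 (mod 180).
Verify: 11 mod 15 = 11, 11 mod 18 = 11, 11 mod 4 = 3.

x ≡ 11 (mod 180).


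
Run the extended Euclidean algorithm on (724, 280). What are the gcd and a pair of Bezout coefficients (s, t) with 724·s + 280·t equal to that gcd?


Euclidean algorithm on (724, 280) — divide until remainder is 0:
  724 = 2 · 280 + 164
  280 = 1 · 164 + 116
  164 = 1 · 116 + 48
  116 = 2 · 48 + 20
  48 = 2 · 20 + 8
  20 = 2 · 8 + 4
  8 = 2 · 4 + 0
gcd(724, 280) = 4.
Track Bezout coefficients alongside the remainders: start with r₀ = 724 = a·1 + b·0 (s = 1, t = 0) and r₁ = 280 = a·0 + b·1 (s = 0, t = 1); each new remainder r_{k+1} = r_{k-1} − q_k·r_k inherits s_{k+1} = s_{k-1} − q_k·s_k, t_{k+1} = t_{k-1} − q_k·t_k, so r_k = a·s_k + b·t_k at every step:
  q = 2: r = 164, s = 1 − 2·0 = 1, t = 0 − 2·1 = -2  (check: 724·1 + 280·(-2) = 164)
  q = 1: r = 116, s = 0 − 1·1 = -1, t = 1 − 1·(-2) = 3  (check: 724·(-1) + 280·3 = 116)
  q = 1: r = 48, s = 1 − 1·(-1) = 2, t = -2 − 1·3 = -5  (check: 724·2 + 280·(-5) = 48)
  q = 2: r = 20, s = -1 − 2·2 = -5, t = 3 − 2·(-5) = 13  (check: 724·(-5) + 280·13 = 20)
  q = 2: r = 8, s = 2 − 2·(-5) = 12, t = -5 − 2·13 = -31  (check: 724·12 + 280·(-31) = 8)
  q = 2: r = 4, s = -5 − 2·12 = -29, t = 13 − 2·(-31) = 75  (check: 724·(-29) + 280·75 = 4)
The row with r = 4 (the gcd) gives the Bezout coefficients s = -29, t = 75.
Result: 724 · (-29) + 280 · (75) = 4.

gcd(724, 280) = 4; s = -29, t = 75 (check: 724·(-29) + 280·75 = 4).


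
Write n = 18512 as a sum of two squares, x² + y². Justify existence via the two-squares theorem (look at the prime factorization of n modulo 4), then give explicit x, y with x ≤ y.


Step 1: Factor n = 18512 = 2^4 · 13 · 89.
Step 2: Check the mod-4 condition on each prime factor: 2 = 2 (special); 13 ≡ 1 (mod 4), exponent 1; 89 ≡ 1 (mod 4), exponent 1.
All primes ≡ 3 (mod 4) appear to even exponent (or don't appear), so by the two-squares theorem n IS expressible as a sum of two squares.
Step 3: Build a representation. Group n = k² · m with k = 4 and m = 13 · 89 = 1157 (a product of primes ≡ 1 (mod 4)); a representation of m scales to one of n via (k·x)² + (k·y)² = k²(x² + y²). Each prime p ≡ 1 (mod 4) is itself a sum of two squares; find a² by testing p − a² for a perfect square:
  13: 13 − 1² = 12, 13 − 2² = 9 = 3² ⇒ 13 = 2² + 3².
  89: 89 − 1² = 88, 89 − 2² = 85, 89 − 3² = 80, 89 − 4² = 73, 89 − 5² = 64 = 8² ⇒ 89 = 5² + 8².
  Combine using the Brahmagupta–Fibonacci identity (a² + b²)(c² + d²) = (ac − bd)² + (ad + bc)² = (ac + bd)² + (ad − bc)²:
  13 · 89 = 1157: from (2² + 3²)(5² + 8²), take (2·5 − 3·8, 2·8 + 3·5) = (10 − 24, 16 + 15) = (-14, 31); dropping signs (only squares matter) gives (14, 31); check 14² + 31² = 196 + 961 = 1157 ✓.
  Scale by k = 4: (4·14, 4·31) = (56, 124).
Step 4: Order so x ≤ y and verify: 56² + 124² = 3136 + 15376 = 18512 = n. ✓

n = 18512 = 56² + 124² (one valid representation with x ≤ y).


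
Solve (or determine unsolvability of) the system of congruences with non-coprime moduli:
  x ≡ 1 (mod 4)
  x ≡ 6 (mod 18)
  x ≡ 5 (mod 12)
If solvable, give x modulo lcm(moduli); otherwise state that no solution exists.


Moduli 4, 18, 12 are not pairwise coprime, so CRT works modulo lcm(m_i) when all pairwise compatibility conditions hold.
Pairwise compatibility: gcd(m_i, m_j) must divide a_i - a_j for every pair.
Merge one congruence at a time:
  Start: x ≡ 1 (mod 4).
  Combine with x ≡ 6 (mod 18): gcd(4, 18) = 2, and 6 - 1 = 5 is NOT divisible by 2.
    ⇒ system is inconsistent (no integer solution).

No solution (the system is inconsistent).


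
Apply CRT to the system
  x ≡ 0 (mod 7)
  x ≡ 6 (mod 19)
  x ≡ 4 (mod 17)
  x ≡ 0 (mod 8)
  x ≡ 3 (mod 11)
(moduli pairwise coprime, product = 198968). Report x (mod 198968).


Product of moduli M = 7 · 19 · 17 · 8 · 11 = 198968.
Merge one congruence at a time:
  Start: x ≡ 0 (mod 7).
  Combine with x ≡ 6 (mod 19); new modulus lcm = 133.
    Write x = 0 + 7·t and substitute into x ≡ 6 (mod 19): 7·t ≡ 6 − 0 = 6 (mod 19).
    The inverse of 7 mod 19 is 11 (since 7·11 = 77 = 4·19 + 1), so t ≡ 11·6 = 66 ≡ 9 (mod 19).
    Then x = 0 + 7·9 = 63, valid modulo lcm(7, 19) = 133: x ≡ 63 (mod 133).
  Combine with x ≡ 4 (mod 17); new modulus lcm = 2261.
    Write x = 63 + 133·t and substitute into x ≡ 4 (mod 17): 133·t ≡ 4 − 63 = -59 (mod 17).
    Reduce coefficients mod 17: 14·t ≡ 9 (mod 17).
    The inverse of 14 mod 17 is 11 (since 14·11 = 154 = 9·17 + 1), so t ≡ 11·9 = 99 ≡ 14 (mod 17).
    Then x = 63 + 133·14 = 1925, valid modulo lcm(133, 17) = 2261: x ≡ 1925 (mod 2261).
  Combine with x ≡ 0 (mod 8); new modulus lcm = 18088.
    Write x = 1925 + 2261·t and substitute into x ≡ 0 (mod 8): 2261·t ≡ 0 − 1925 = -1925 (mod 8).
    Reduce coefficients mod 8: 5·t ≡ 3 (mod 8).
    The inverse of 5 mod 8 is 5 (since 5·5 = 25 = 3·8 + 1), so t ≡ 5·3 = 15 ≡ 7 (mod 8).
    Then x = 1925 + 2261·7 = 17752, valid modulo lcm(2261, 8) = 18088: x ≡ 17752 (mod 18088).
  Combine with x ≡ 3 (mod 11); new modulus lcm = 198968.
    Write x = 17752 + 18088·t and substitute into x ≡ 3 (mod 11): 18088·t ≡ 3 − 17752 = -17749 (mod 11).
    Reduce coefficients mod 11: 4·t ≡ 5 (mod 11).
    The inverse of 4 mod 11 is 3 (since 4·3 = 12 = 1·11 + 1), so t ≡ 3·5 = 15 ≡ 4 (mod 11).
    Then x = 17752 + 18088·4 = 90104, valid modulo lcm(18088, 11) = 198968: x ≡ 90104 (mod 198968).
Verify against each original: 90104 mod 7 = 0, 90104 mod 19 = 6, 90104 mod 17 = 4, 90104 mod 8 = 0, 90104 mod 11 = 3.

x ≡ 90104 (mod 198968).


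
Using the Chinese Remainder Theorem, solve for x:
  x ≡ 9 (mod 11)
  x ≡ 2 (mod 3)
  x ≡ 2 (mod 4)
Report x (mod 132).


Moduli 11, 3, 4 are pairwise coprime; by CRT there is a unique solution modulo M = 11 · 3 · 4 = 132.
Solve pairwise, accumulating the modulus:
  Start with x ≡ 9 (mod 11).
  Combine with x ≡ 2 (mod 3): since gcd(11, 3) = 1, we get a unique residue mod 33.
    Write x = 9 + 11·t and substitute into x ≡ 2 (mod 3): 11·t ≡ 2 − 9 = -7 (mod 3).
    Reduce coefficients mod 3: 2·t ≡ 2 (mod 3).
    The inverse of 2 mod 3 is 2 (since 2·2 = 4 = 1·3 + 1), so t ≡ 2·2 = 4 ≡ 1 (mod 3).
    Then x = 9 + 11·1 = 20, valid modulo lcm(11, 3) = 33: x ≡ 20 (mod 33).
  Combine with x ≡ 2 (mod 4): since gcd(33, 4) = 1, we get a unique residue mod 132.
    Write x = 20 + 33·t and substitute into x ≡ 2 (mod 4): 33·t ≡ 2 − 20 = -18 (mod 4).
    Reduce coefficients mod 4: 1·t ≡ 2 (mod 4).
    So t ≡ 2 (mod 4).
    Then x = 20 + 33·2 = 86, valid modulo lcm(33, 4) = 132: x ≡ 86 (mod 132).
Verify: 86 mod 11 = 9 ✓, 86 mod 3 = 2 ✓, 86 mod 4 = 2 ✓.

x ≡ 86 (mod 132).


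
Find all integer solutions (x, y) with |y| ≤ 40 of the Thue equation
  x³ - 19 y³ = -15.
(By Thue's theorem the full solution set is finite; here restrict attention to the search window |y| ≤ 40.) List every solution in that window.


The equation is x³ - 19y³ = -15. For fixed y, x³ = 19·y³ − 15, so a solution requires the RHS to be a perfect cube.
Strategy: iterate y from -40 to 40, compute RHS = 19·y³ − 15, and check whether it is a (positive or negative) perfect cube.
Check small values of y:
  y = 0: RHS = -15 is not a perfect cube.
  y = 1: RHS = 4 is not a perfect cube.
  y = -1: RHS = -34 is not a perfect cube.
  y = 2: RHS = 137 is not a perfect cube.
  y = -2: RHS = -167 is not a perfect cube.
  y = 3: RHS = 498 is not a perfect cube.
  y = -3: RHS = -528 is not a perfect cube.
Continuing the search up to |y| = 40 finds no solutions either.
No (x, y) in the scanned range satisfies the equation.

No integer solutions with |y| ≤ 40.


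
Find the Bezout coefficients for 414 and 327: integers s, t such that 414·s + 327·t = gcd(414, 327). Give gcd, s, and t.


Euclidean algorithm on (414, 327) — divide until remainder is 0:
  414 = 1 · 327 + 87
  327 = 3 · 87 + 66
  87 = 1 · 66 + 21
  66 = 3 · 21 + 3
  21 = 7 · 3 + 0
gcd(414, 327) = 3.
Track Bezout coefficients alongside the remainders: start with r₀ = 414 = a·1 + b·0 (s = 1, t = 0) and r₁ = 327 = a·0 + b·1 (s = 0, t = 1); each new remainder r_{k+1} = r_{k-1} − q_k·r_k inherits s_{k+1} = s_{k-1} − q_k·s_k, t_{k+1} = t_{k-1} − q_k·t_k, so r_k = a·s_k + b·t_k at every step:
  q = 1: r = 87, s = 1 − 1·0 = 1, t = 0 − 1·1 = -1  (check: 414·1 + 327·(-1) = 87)
  q = 3: r = 66, s = 0 − 3·1 = -3, t = 1 − 3·(-1) = 4  (check: 414·(-3) + 327·4 = 66)
  q = 1: r = 21, s = 1 − 1·(-3) = 4, t = -1 − 1·4 = -5  (check: 414·4 + 327·(-5) = 21)
  q = 3: r = 3, s = -3 − 3·4 = -15, t = 4 − 3·(-5) = 19  (check: 414·(-15) + 327·19 = 3)
The row with r = 3 (the gcd) gives the Bezout coefficients s = -15, t = 19.
Result: 414 · (-15) + 327 · (19) = 3.

gcd(414, 327) = 3; s = -15, t = 19 (check: 414·(-15) + 327·19 = 3).


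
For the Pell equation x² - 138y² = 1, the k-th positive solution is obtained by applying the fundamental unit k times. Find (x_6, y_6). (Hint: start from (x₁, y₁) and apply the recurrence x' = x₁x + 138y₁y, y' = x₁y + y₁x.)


Step 1: Find the fundamental solution (x₁, y₁) of x² - 138y² = 1.
  Expand √138 as a continued fraction. a₀ = ⌊√138⌋ = 11; iterate m_{k+1} = d_k·a_k − m_k, d_{k+1} = (138 − m_{k+1}²)/d_k, a_{k+1} = ⌊(a₀ + m_{k+1})/d_{k+1}⌋ (starting m₀ = 0, d₀ = 1), with convergents p_k = a_k·p_{k-1} + p_{k-2}, q_k = a_k·q_{k-1} + q_{k-2} (p₋₁ = 1, q₋₁ = 0):
  k = 0: a₀ = 11; p₀/q₀ = 11/1; p₀² − 138·q₀² = 121 − 138 = -17.
  k = 1: m = 11, d = 17, a = ⌊(11 + 11)/17⌋ = 1; p/q = (1·11 + 1)/(1·1 + 0) = 12/1; p² − 138·q² = 144 − 138 = 6.
  k = 2: m = 6, d = 6, a = ⌊(11 + 6)/6⌋ = 2; p/q = (2·12 + 11)/(2·1 + 1) = 35/3; p² − 138·q² = 1225 − 1242 = -17.
  k = 3: m = 6, d = 17, a = ⌊(11 + 6)/17⌋ = 1; p/q = (1·35 + 12)/(1·3 + 1) = 47/4; p² − 138·q² = 2209 − 2208 = 1.
  The first convergent with p² − 138·q² = 1 gives the fundamental solution (x₁, y₁) = (47, 4).
Step 2: Apply the recurrence (x_{n+1}, y_{n+1}) = (x₁x_n + 138y₁y_n, x₁y_n + y₁x_n) repeatedly.
  From (x_1, y_1) = (47, 4): x_2 = 47·47 + 138·4·4 = 4417; y_2 = 47·4 + 4·47 = 376.
  From (x_2, y_2) = (4417, 376): x_3 = 47·4417 + 138·4·376 = 415151; y_3 = 47·376 + 4·4417 = 35340.
  From (x_3, y_3) = (415151, 35340): x_4 = 47·415151 + 138·4·35340 = 39019777; y_4 = 47·35340 + 4·415151 = 3321584.
  From (x_4, y_4) = (39019777, 3321584): x_5 = 47·39019777 + 138·4·3321584 = 3667443887; y_5 = 47·3321584 + 4·39019777 = 312193556.
  From (x_5, y_5) = (3667443887, 312193556): x_6 = 47·3667443887 + 138·4·312193556 = 344700705601; y_6 = 47·312193556 + 4·3667443887 = 29342872680.
Step 3: Verify x_6² - 138·y_6² = 118818576441827272771201 - 118818576441827272771200 = 1 (should be 1). ✓

(x_1, y_1) = (47, 4); (x_6, y_6) = (344700705601, 29342872680).


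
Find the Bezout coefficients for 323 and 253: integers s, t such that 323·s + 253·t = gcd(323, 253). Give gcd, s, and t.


Euclidean algorithm on (323, 253) — divide until remainder is 0:
  323 = 1 · 253 + 70
  253 = 3 · 70 + 43
  70 = 1 · 43 + 27
  43 = 1 · 27 + 16
  27 = 1 · 16 + 11
  16 = 1 · 11 + 5
  11 = 2 · 5 + 1
  5 = 5 · 1 + 0
gcd(323, 253) = 1.
Track Bezout coefficients alongside the remainders: start with r₀ = 323 = a·1 + b·0 (s = 1, t = 0) and r₁ = 253 = a·0 + b·1 (s = 0, t = 1); each new remainder r_{k+1} = r_{k-1} − q_k·r_k inherits s_{k+1} = s_{k-1} − q_k·s_k, t_{k+1} = t_{k-1} − q_k·t_k, so r_k = a·s_k + b·t_k at every step:
  q = 1: r = 70, s = 1 − 1·0 = 1, t = 0 − 1·1 = -1  (check: 323·1 + 253·(-1) = 70)
  q = 3: r = 43, s = 0 − 3·1 = -3, t = 1 − 3·(-1) = 4  (check: 323·(-3) + 253·4 = 43)
  q = 1: r = 27, s = 1 − 1·(-3) = 4, t = -1 − 1·4 = -5  (check: 323·4 + 253·(-5) = 27)
  q = 1: r = 16, s = -3 − 1·4 = -7, t = 4 − 1·(-5) = 9  (check: 323·(-7) + 253·9 = 16)
  q = 1: r = 11, s = 4 − 1·(-7) = 11, t = -5 − 1·9 = -14  (check: 323·11 + 253·(-14) = 11)
  q = 1: r = 5, s = -7 − 1·11 = -18, t = 9 − 1·(-14) = 23  (check: 323·(-18) + 253·23 = 5)
  q = 2: r = 1, s = 11 − 2·(-18) = 47, t = -14 − 2·23 = -60  (check: 323·47 + 253·(-60) = 1)
The row with r = 1 (the gcd) gives the Bezout coefficients s = 47, t = -60.
Result: 323 · (47) + 253 · (-60) = 1.

gcd(323, 253) = 1; s = 47, t = -60 (check: 323·47 + 253·(-60) = 1).


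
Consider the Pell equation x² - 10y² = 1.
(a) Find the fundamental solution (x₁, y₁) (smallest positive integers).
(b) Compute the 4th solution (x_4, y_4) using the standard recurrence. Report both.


Step 1: Find the fundamental solution (x₁, y₁) of x² - 10y² = 1.
  Expand √10 as a continued fraction. a₀ = ⌊√10⌋ = 3; iterate m_{k+1} = d_k·a_k − m_k, d_{k+1} = (10 − m_{k+1}²)/d_k, a_{k+1} = ⌊(a₀ + m_{k+1})/d_{k+1}⌋ (starting m₀ = 0, d₀ = 1), with convergents p_k = a_k·p_{k-1} + p_{k-2}, q_k = a_k·q_{k-1} + q_{k-2} (p₋₁ = 1, q₋₁ = 0):
  k = 0: a₀ = 3; p₀/q₀ = 3/1; p₀² − 10·q₀² = 9 − 10 = -1.
  k = 1: m = 3, d = 1, a = ⌊(3 + 3)/1⌋ = 6; p/q = (6·3 + 1)/(6·1 + 0) = 19/6; p² − 10·q² = 361 − 360 = 1.
  The first convergent with p² − 10·q² = 1 gives the fundamental solution (x₁, y₁) = (19, 6).
Step 2: Apply the recurrence (x_{n+1}, y_{n+1}) = (x₁x_n + 10y₁y_n, x₁y_n + y₁x_n) repeatedly.
  From (x_1, y_1) = (19, 6): x_2 = 19·19 + 10·6·6 = 721; y_2 = 19·6 + 6·19 = 228.
  From (x_2, y_2) = (721, 228): x_3 = 19·721 + 10·6·228 = 27379; y_3 = 19·228 + 6·721 = 8658.
  From (x_3, y_3) = (27379, 8658): x_4 = 19·27379 + 10·6·8658 = 1039681; y_4 = 19·8658 + 6·27379 = 328776.
Step 3: Verify x_4² - 10·y_4² = 1080936581761 - 1080936581760 = 1 (should be 1). ✓

(x_1, y_1) = (19, 6); (x_4, y_4) = (1039681, 328776).


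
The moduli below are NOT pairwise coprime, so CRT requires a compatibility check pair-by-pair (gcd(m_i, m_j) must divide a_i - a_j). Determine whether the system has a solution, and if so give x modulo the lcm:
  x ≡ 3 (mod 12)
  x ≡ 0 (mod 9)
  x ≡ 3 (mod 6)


Moduli 12, 9, 6 are not pairwise coprime, so CRT works modulo lcm(m_i) when all pairwise compatibility conditions hold.
Pairwise compatibility: gcd(m_i, m_j) must divide a_i - a_j for every pair.
Merge one congruence at a time:
  Start: x ≡ 3 (mod 12).
  Combine with x ≡ 0 (mod 9): gcd(12, 9) = 3; 0 - 3 = -3, which IS divisible by 3, so compatible.
    Write x = 3 + 12·t and substitute into x ≡ 0 (mod 9): 12·t ≡ 0 − 3 = -3 (mod 9).
    Divide the congruence (and modulus) by g = 3: 4·t ≡ -1 (mod 3).
    Reduce coefficients mod 3: 1·t ≡ 2 (mod 3).
    So t ≡ 2 (mod 3).
    Then x = 3 + 12·2 = 27, valid modulo lcm(12, 9) = 36: x ≡ 27 (mod 36).
  Combine with x ≡ 3 (mod 6): gcd(36, 6) = 6; 3 - 27 = -24, which IS divisible by 6, so compatible.
    Write x = 27 + 36·t and substitute into x ≡ 3 (mod 6): 36·t ≡ 3 − 27 = -24 (mod 6).
    Divide the congruence (and modulus) by g = 6: 6·t ≡ -4 (mod 1).
    Modulo 1 every t works; take t = 0.
    Then x = 27 + 36·0 = 27, valid modulo lcm(36, 6) = 36: x ≡ 27 (mod 36).
Verify: 27 mod 12 = 3, 27 mod 9 = 0, 27 mod 6 = 3.

x ≡ 27 (mod 36).


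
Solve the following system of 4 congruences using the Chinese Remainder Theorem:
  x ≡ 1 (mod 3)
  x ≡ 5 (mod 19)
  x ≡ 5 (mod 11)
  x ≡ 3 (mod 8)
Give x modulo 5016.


Product of moduli M = 3 · 19 · 11 · 8 = 5016.
Merge one congruence at a time:
  Start: x ≡ 1 (mod 3).
  Combine with x ≡ 5 (mod 19); new modulus lcm = 57.
    Write x = 1 + 3·t and substitute into x ≡ 5 (mod 19): 3·t ≡ 5 − 1 = 4 (mod 19).
    The inverse of 3 mod 19 is 13 (since 3·13 = 39 = 2·19 + 1), so t ≡ 13·4 = 52 ≡ 14 (mod 19).
    Then x = 1 + 3·14 = 43, valid modulo lcm(3, 19) = 57: x ≡ 43 (mod 57).
  Combine with x ≡ 5 (mod 11); new modulus lcm = 627.
    Write x = 43 + 57·t and substitute into x ≡ 5 (mod 11): 57·t ≡ 5 − 43 = -38 (mod 11).
    Reduce coefficients mod 11: 2·t ≡ 6 (mod 11).
    The inverse of 2 mod 11 is 6 (since 2·6 = 12 = 1·11 + 1), so t ≡ 6·6 = 36 ≡ 3 (mod 11).
    Then x = 43 + 57·3 = 214, valid modulo lcm(57, 11) = 627: x ≡ 214 (mod 627).
  Combine with x ≡ 3 (mod 8); new modulus lcm = 5016.
    Write x = 214 + 627·t and substitute into x ≡ 3 (mod 8): 627·t ≡ 3 − 214 = -211 (mod 8).
    Reduce coefficients mod 8: 3·t ≡ 5 (mod 8).
    The inverse of 3 mod 8 is 3 (since 3·3 = 9 = 1·8 + 1), so t ≡ 3·5 = 15 ≡ 7 (mod 8).
    Then x = 214 + 627·7 = 4603, valid modulo lcm(627, 8) = 5016: x ≡ 4603 (mod 5016).
Verify against each original: 4603 mod 3 = 1, 4603 mod 19 = 5, 4603 mod 11 = 5, 4603 mod 8 = 3.

x ≡ 4603 (mod 5016).


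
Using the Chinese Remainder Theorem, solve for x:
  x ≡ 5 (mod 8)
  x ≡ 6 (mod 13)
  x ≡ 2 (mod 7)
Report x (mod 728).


Moduli 8, 13, 7 are pairwise coprime; by CRT there is a unique solution modulo M = 8 · 13 · 7 = 728.
Solve pairwise, accumulating the modulus:
  Start with x ≡ 5 (mod 8).
  Combine with x ≡ 6 (mod 13): since gcd(8, 13) = 1, we get a unique residue mod 104.
    Write x = 5 + 8·t and substitute into x ≡ 6 (mod 13): 8·t ≡ 6 − 5 = 1 (mod 13).
    The inverse of 8 mod 13 is 5 (since 8·5 = 40 = 3·13 + 1), so t ≡ 5·1 = 5 ≡ 5 (mod 13).
    Then x = 5 + 8·5 = 45, valid modulo lcm(8, 13) = 104: x ≡ 45 (mod 104).
  Combine with x ≡ 2 (mod 7): since gcd(104, 7) = 1, we get a unique residue mod 728.
    Write x = 45 + 104·t and substitute into x ≡ 2 (mod 7): 104·t ≡ 2 − 45 = -43 (mod 7).
    Reduce coefficients mod 7: 6·t ≡ 6 (mod 7).
    The inverse of 6 mod 7 is 6 (since 6·6 = 36 = 5·7 + 1), so t ≡ 6·6 = 36 ≡ 1 (mod 7).
    Then x = 45 + 104·1 = 149, valid modulo lcm(104, 7) = 728: x ≡ 149 (mod 728).
Verify: 149 mod 8 = 5 ✓, 149 mod 13 = 6 ✓, 149 mod 7 = 2 ✓.

x ≡ 149 (mod 728).


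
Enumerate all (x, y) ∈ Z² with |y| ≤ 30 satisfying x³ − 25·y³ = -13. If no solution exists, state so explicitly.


The equation is x³ - 25y³ = -13. For fixed y, x³ = 25·y³ − 13, so a solution requires the RHS to be a perfect cube.
Strategy: iterate y from -30 to 30, compute RHS = 25·y³ − 13, and check whether it is a (positive or negative) perfect cube.
Check small values of y:
  y = 0: RHS = -13 is not a perfect cube.
  y = 1: RHS = 12 is not a perfect cube.
  y = -1: RHS = -38 is not a perfect cube.
  y = 2: RHS = 187 is not a perfect cube.
  y = -2: RHS = -213 is not a perfect cube.
  y = 3: RHS = 662 is not a perfect cube.
  y = -3: RHS = -688 is not a perfect cube.
Continuing the search up to |y| = 30 finds no solutions either.
No (x, y) in the scanned range satisfies the equation.

No integer solutions with |y| ≤ 30.


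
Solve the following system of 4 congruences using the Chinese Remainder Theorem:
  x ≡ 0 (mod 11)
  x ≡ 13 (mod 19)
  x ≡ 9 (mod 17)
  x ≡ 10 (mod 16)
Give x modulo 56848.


Product of moduli M = 11 · 19 · 17 · 16 = 56848.
Merge one congruence at a time:
  Start: x ≡ 0 (mod 11).
  Combine with x ≡ 13 (mod 19); new modulus lcm = 209.
    Write x = 0 + 11·t and substitute into x ≡ 13 (mod 19): 11·t ≡ 13 − 0 = 13 (mod 19).
    The inverse of 11 mod 19 is 7 (since 11·7 = 77 = 4·19 + 1), so t ≡ 7·13 = 91 ≡ 15 (mod 19).
    Then x = 0 + 11·15 = 165, valid modulo lcm(11, 19) = 209: x ≡ 165 (mod 209).
  Combine with x ≡ 9 (mod 17); new modulus lcm = 3553.
    Write x = 165 + 209·t and substitute into x ≡ 9 (mod 17): 209·t ≡ 9 − 165 = -156 (mod 17).
    Reduce coefficients mod 17: 5·t ≡ 14 (mod 17).
    The inverse of 5 mod 17 is 7 (since 5·7 = 35 = 2·17 + 1), so t ≡ 7·14 = 98 ≡ 13 (mod 17).
    Then x = 165 + 209·13 = 2882, valid modulo lcm(209, 17) = 3553: x ≡ 2882 (mod 3553).
  Combine with x ≡ 10 (mod 16); new modulus lcm = 56848.
    Write x = 2882 + 3553·t and substitute into x ≡ 10 (mod 16): 3553·t ≡ 10 − 2882 = -2872 (mod 16).
    Reduce coefficients mod 16: 1·t ≡ 8 (mod 16).
    So t ≡ 8 (mod 16).
    Then x = 2882 + 3553·8 = 31306, valid modulo lcm(3553, 16) = 56848: x ≡ 31306 (mod 56848).
Verify against each original: 31306 mod 11 = 0, 31306 mod 19 = 13, 31306 mod 17 = 9, 31306 mod 16 = 10.

x ≡ 31306 (mod 56848).


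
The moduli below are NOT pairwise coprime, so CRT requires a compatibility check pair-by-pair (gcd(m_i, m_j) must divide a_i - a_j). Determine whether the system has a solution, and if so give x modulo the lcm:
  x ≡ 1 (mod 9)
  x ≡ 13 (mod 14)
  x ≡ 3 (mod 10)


Moduli 9, 14, 10 are not pairwise coprime, so CRT works modulo lcm(m_i) when all pairwise compatibility conditions hold.
Pairwise compatibility: gcd(m_i, m_j) must divide a_i - a_j for every pair.
Merge one congruence at a time:
  Start: x ≡ 1 (mod 9).
  Combine with x ≡ 13 (mod 14): gcd(9, 14) = 1; 13 - 1 = 12, which IS divisible by 1, so compatible.
    Write x = 1 + 9·t and substitute into x ≡ 13 (mod 14): 9·t ≡ 13 − 1 = 12 (mod 14).
    The inverse of 9 mod 14 is 11 (since 9·11 = 99 = 7·14 + 1), so t ≡ 11·12 = 132 ≡ 6 (mod 14).
    Then x = 1 + 9·6 = 55, valid modulo lcm(9, 14) = 126: x ≡ 55 (mod 126).
  Combine with x ≡ 3 (mod 10): gcd(126, 10) = 2; 3 - 55 = -52, which IS divisible by 2, so compatible.
    Write x = 55 + 126·t and substitute into x ≡ 3 (mod 10): 126·t ≡ 3 − 55 = -52 (mod 10).
    Divide the congruence (and modulus) by g = 2: 63·t ≡ -26 (mod 5).
    Reduce coefficients mod 5: 3·t ≡ 4 (mod 5).
    The inverse of 3 mod 5 is 2 (since 3·2 = 6 = 1·5 + 1), so t ≡ 2·4 = 8 ≡ 3 (mod 5).
    Then x = 55 + 126·3 = 433, valid modulo lcm(126, 10) = 630: x ≡ 433 (mod 630).
Verify: 433 mod 9 = 1, 433 mod 14 = 13, 433 mod 10 = 3.

x ≡ 433 (mod 630).


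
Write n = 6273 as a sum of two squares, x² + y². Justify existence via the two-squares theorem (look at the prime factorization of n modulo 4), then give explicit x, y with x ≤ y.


Step 1: Factor n = 6273 = 3^2 · 17 · 41.
Step 2: Check the mod-4 condition on each prime factor: 3 ≡ 3 (mod 4), exponent 2 (must be even); 17 ≡ 1 (mod 4), exponent 1; 41 ≡ 1 (mod 4), exponent 1.
All primes ≡ 3 (mod 4) appear to even exponent (or don't appear), so by the two-squares theorem n IS expressible as a sum of two squares.
Step 3: Build a representation. Group n = k² · m with k = 3 and m = 17 · 41 = 697 (a product of primes ≡ 1 (mod 4)); a representation of m scales to one of n via (k·x)² + (k·y)² = k²(x² + y²). Each prime p ≡ 1 (mod 4) is itself a sum of two squares; find a² by testing p − a² for a perfect square:
  17: 17 − 1² = 16 = 4² ⇒ 17 = 1² + 4².
  41: 41 − 1² = 40, 41 − 2² = 37, 41 − 3² = 32, 41 − 4² = 25 = 5² ⇒ 41 = 4² + 5².
  Combine using the Brahmagupta–Fibonacci identity (a² + b²)(c² + d²) = (ac − bd)² + (ad + bc)² = (ac + bd)² + (ad − bc)²:
  17 · 41 = 697: from (1² + 4²)(4² + 5²), take (1·4 − 4·5, 1·5 + 4·4) = (4 − 20, 5 + 16) = (-16, 21); dropping signs (only squares matter) gives (16, 21); check 16² + 21² = 256 + 441 = 697 ✓.
  Scale by k = 3: (3·16, 3·21) = (48, 63).
Step 4: Order so x ≤ y and verify: 48² + 63² = 2304 + 3969 = 6273 = n. ✓

n = 6273 = 48² + 63² (one valid representation with x ≤ y).


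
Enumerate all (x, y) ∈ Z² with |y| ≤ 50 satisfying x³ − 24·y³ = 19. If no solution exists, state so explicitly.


The equation is x³ - 24y³ = 19. For fixed y, x³ = 24·y³ + 19, so a solution requires the RHS to be a perfect cube.
Strategy: iterate y from -50 to 50, compute RHS = 24·y³ + 19, and check whether it is a (positive or negative) perfect cube.
Check small values of y:
  y = 0: RHS = 19 is not a perfect cube.
  y = 1: RHS = 43 is not a perfect cube.
  y = -1: RHS = -5 is not a perfect cube.
  y = 2: RHS = 211 is not a perfect cube.
  y = -2: RHS = -173 is not a perfect cube.
  y = 3: RHS = 667 is not a perfect cube.
  y = -3: RHS = -629 is not a perfect cube.
Continuing the search up to |y| = 50 finds no solutions either.
No (x, y) in the scanned range satisfies the equation.

No integer solutions with |y| ≤ 50.


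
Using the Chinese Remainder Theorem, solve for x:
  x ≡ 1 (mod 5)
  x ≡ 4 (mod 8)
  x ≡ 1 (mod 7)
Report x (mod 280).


Moduli 5, 8, 7 are pairwise coprime; by CRT there is a unique solution modulo M = 5 · 8 · 7 = 280.
Solve pairwise, accumulating the modulus:
  Start with x ≡ 1 (mod 5).
  Combine with x ≡ 4 (mod 8): since gcd(5, 8) = 1, we get a unique residue mod 40.
    Write x = 1 + 5·t and substitute into x ≡ 4 (mod 8): 5·t ≡ 4 − 1 = 3 (mod 8).
    The inverse of 5 mod 8 is 5 (since 5·5 = 25 = 3·8 + 1), so t ≡ 5·3 = 15 ≡ 7 (mod 8).
    Then x = 1 + 5·7 = 36, valid modulo lcm(5, 8) = 40: x ≡ 36 (mod 40).
  Combine with x ≡ 1 (mod 7): since gcd(40, 7) = 1, we get a unique residue mod 280.
    Write x = 36 + 40·t and substitute into x ≡ 1 (mod 7): 40·t ≡ 1 − 36 = -35 (mod 7).
    Reduce coefficients mod 7: 5·t ≡ 0 (mod 7).
    The inverse of 5 mod 7 is 3 (since 5·3 = 15 = 2·7 + 1), so t ≡ 3·0 = 0 ≡ 0 (mod 7).
    Then x = 36 + 40·0 = 36, valid modulo lcm(40, 7) = 280: x ≡ 36 (mod 280).
Verify: 36 mod 5 = 1 ✓, 36 mod 8 = 4 ✓, 36 mod 7 = 1 ✓.

x ≡ 36 (mod 280).


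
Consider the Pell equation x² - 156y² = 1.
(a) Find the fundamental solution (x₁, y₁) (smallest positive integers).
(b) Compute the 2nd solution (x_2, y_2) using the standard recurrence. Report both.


Step 1: Find the fundamental solution (x₁, y₁) of x² - 156y² = 1.
  Expand √156 as a continued fraction. a₀ = ⌊√156⌋ = 12; iterate m_{k+1} = d_k·a_k − m_k, d_{k+1} = (156 − m_{k+1}²)/d_k, a_{k+1} = ⌊(a₀ + m_{k+1})/d_{k+1}⌋ (starting m₀ = 0, d₀ = 1), with convergents p_k = a_k·p_{k-1} + p_{k-2}, q_k = a_k·q_{k-1} + q_{k-2} (p₋₁ = 1, q₋₁ = 0):
  k = 0: a₀ = 12; p₀/q₀ = 12/1; p₀² − 156·q₀² = 144 − 156 = -12.
  k = 1: m = 12, d = 12, a = ⌊(12 + 12)/12⌋ = 2; p/q = (2·12 + 1)/(2·1 + 0) = 25/2; p² − 156·q² = 625 − 624 = 1.
  The first convergent with p² − 156·q² = 1 gives the fundamental solution (x₁, y₁) = (25, 2).
Step 2: Apply the recurrence (x_{n+1}, y_{n+1}) = (x₁x_n + 156y₁y_n, x₁y_n + y₁x_n) repeatedly.
  From (x_1, y_1) = (25, 2): x_2 = 25·25 + 156·2·2 = 1249; y_2 = 25·2 + 2·25 = 100.
Step 3: Verify x_2² - 156·y_2² = 1560001 - 1560000 = 1 (should be 1). ✓

(x_1, y_1) = (25, 2); (x_2, y_2) = (1249, 100).


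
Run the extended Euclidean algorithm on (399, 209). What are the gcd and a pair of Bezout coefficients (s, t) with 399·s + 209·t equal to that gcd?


Euclidean algorithm on (399, 209) — divide until remainder is 0:
  399 = 1 · 209 + 190
  209 = 1 · 190 + 19
  190 = 10 · 19 + 0
gcd(399, 209) = 19.
Track Bezout coefficients alongside the remainders: start with r₀ = 399 = a·1 + b·0 (s = 1, t = 0) and r₁ = 209 = a·0 + b·1 (s = 0, t = 1); each new remainder r_{k+1} = r_{k-1} − q_k·r_k inherits s_{k+1} = s_{k-1} − q_k·s_k, t_{k+1} = t_{k-1} − q_k·t_k, so r_k = a·s_k + b·t_k at every step:
  q = 1: r = 190, s = 1 − 1·0 = 1, t = 0 − 1·1 = -1  (check: 399·1 + 209·(-1) = 190)
  q = 1: r = 19, s = 0 − 1·1 = -1, t = 1 − 1·(-1) = 2  (check: 399·(-1) + 209·2 = 19)
The row with r = 19 (the gcd) gives the Bezout coefficients s = -1, t = 2.
Result: 399 · (-1) + 209 · (2) = 19.

gcd(399, 209) = 19; s = -1, t = 2 (check: 399·(-1) + 209·2 = 19).


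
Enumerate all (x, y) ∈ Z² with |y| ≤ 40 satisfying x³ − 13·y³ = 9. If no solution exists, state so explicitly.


The equation is x³ - 13y³ = 9. For fixed y, x³ = 13·y³ + 9, so a solution requires the RHS to be a perfect cube.
Strategy: iterate y from -40 to 40, compute RHS = 13·y³ + 9, and check whether it is a (positive or negative) perfect cube.
Check small values of y:
  y = 0: RHS = 9 is not a perfect cube.
  y = 1: RHS = 22 is not a perfect cube.
  y = -1: RHS = -4 is not a perfect cube.
  y = 2: RHS = 113 is not a perfect cube.
  y = -2: RHS = -95 is not a perfect cube.
  y = 3: RHS = 360 is not a perfect cube.
  y = -3: RHS = -342 is not a perfect cube.
Continuing the search up to |y| = 40 finds no solutions either.
No (x, y) in the scanned range satisfies the equation.

No integer solutions with |y| ≤ 40.


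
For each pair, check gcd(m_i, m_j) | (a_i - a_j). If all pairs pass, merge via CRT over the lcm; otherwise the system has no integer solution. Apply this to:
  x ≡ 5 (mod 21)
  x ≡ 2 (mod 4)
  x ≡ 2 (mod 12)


Moduli 21, 4, 12 are not pairwise coprime, so CRT works modulo lcm(m_i) when all pairwise compatibility conditions hold.
Pairwise compatibility: gcd(m_i, m_j) must divide a_i - a_j for every pair.
Merge one congruence at a time:
  Start: x ≡ 5 (mod 21).
  Combine with x ≡ 2 (mod 4): gcd(21, 4) = 1; 2 - 5 = -3, which IS divisible by 1, so compatible.
    Write x = 5 + 21·t and substitute into x ≡ 2 (mod 4): 21·t ≡ 2 − 5 = -3 (mod 4).
    Reduce coefficients mod 4: 1·t ≡ 1 (mod 4).
    So t ≡ 1 (mod 4).
    Then x = 5 + 21·1 = 26, valid modulo lcm(21, 4) = 84: x ≡ 26 (mod 84).
  Combine with x ≡ 2 (mod 12): gcd(84, 12) = 12; 2 - 26 = -24, which IS divisible by 12, so compatible.
    Write x = 26 + 84·t and substitute into x ≡ 2 (mod 12): 84·t ≡ 2 − 26 = -24 (mod 12).
    Divide the congruence (and modulus) by g = 12: 7·t ≡ -2 (mod 1).
    Modulo 1 every t works; take t = 0.
    Then x = 26 + 84·0 = 26, valid modulo lcm(84, 12) = 84: x ≡ 26 (mod 84).
Verify: 26 mod 21 = 5, 26 mod 4 = 2, 26 mod 12 = 2.

x ≡ 26 (mod 84).


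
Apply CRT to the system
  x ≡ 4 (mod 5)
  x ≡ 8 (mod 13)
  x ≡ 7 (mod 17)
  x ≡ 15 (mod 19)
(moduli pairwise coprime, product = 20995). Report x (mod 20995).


Product of moduli M = 5 · 13 · 17 · 19 = 20995.
Merge one congruence at a time:
  Start: x ≡ 4 (mod 5).
  Combine with x ≡ 8 (mod 13); new modulus lcm = 65.
    Write x = 4 + 5·t and substitute into x ≡ 8 (mod 13): 5·t ≡ 8 − 4 = 4 (mod 13).
    The inverse of 5 mod 13 is 8 (since 5·8 = 40 = 3·13 + 1), so t ≡ 8·4 = 32 ≡ 6 (mod 13).
    Then x = 4 + 5·6 = 34, valid modulo lcm(5, 13) = 65: x ≡ 34 (mod 65).
  Combine with x ≡ 7 (mod 17); new modulus lcm = 1105.
    Write x = 34 + 65·t and substitute into x ≡ 7 (mod 17): 65·t ≡ 7 − 34 = -27 (mod 17).
    Reduce coefficients mod 17: 14·t ≡ 7 (mod 17).
    The inverse of 14 mod 17 is 11 (since 14·11 = 154 = 9·17 + 1), so t ≡ 11·7 = 77 ≡ 9 (mod 17).
    Then x = 34 + 65·9 = 619, valid modulo lcm(65, 17) = 1105: x ≡ 619 (mod 1105).
  Combine with x ≡ 15 (mod 19); new modulus lcm = 20995.
    Write x = 619 + 1105·t and substitute into x ≡ 15 (mod 19): 1105·t ≡ 15 − 619 = -604 (mod 19).
    Reduce coefficients mod 19: 3·t ≡ 4 (mod 19).
    The inverse of 3 mod 19 is 13 (since 3·13 = 39 = 2·19 + 1), so t ≡ 13·4 = 52 ≡ 14 (mod 19).
    Then x = 619 + 1105·14 = 16089, valid modulo lcm(1105, 19) = 20995: x ≡ 16089 (mod 20995).
Verify against each original: 16089 mod 5 = 4, 16089 mod 13 = 8, 16089 mod 17 = 7, 16089 mod 19 = 15.

x ≡ 16089 (mod 20995).


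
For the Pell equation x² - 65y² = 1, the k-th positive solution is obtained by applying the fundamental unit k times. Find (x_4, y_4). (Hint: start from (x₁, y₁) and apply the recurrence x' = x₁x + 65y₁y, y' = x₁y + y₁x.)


Step 1: Find the fundamental solution (x₁, y₁) of x² - 65y² = 1.
  Expand √65 as a continued fraction. a₀ = ⌊√65⌋ = 8; iterate m_{k+1} = d_k·a_k − m_k, d_{k+1} = (65 − m_{k+1}²)/d_k, a_{k+1} = ⌊(a₀ + m_{k+1})/d_{k+1}⌋ (starting m₀ = 0, d₀ = 1), with convergents p_k = a_k·p_{k-1} + p_{k-2}, q_k = a_k·q_{k-1} + q_{k-2} (p₋₁ = 1, q₋₁ = 0):
  k = 0: a₀ = 8; p₀/q₀ = 8/1; p₀² − 65·q₀² = 64 − 65 = -1.
  k = 1: m = 8, d = 1, a = ⌊(8 + 8)/1⌋ = 16; p/q = (16·8 + 1)/(16·1 + 0) = 129/16; p² − 65·q² = 16641 − 16640 = 1.
  The first convergent with p² − 65·q² = 1 gives the fundamental solution (x₁, y₁) = (129, 16).
Step 2: Apply the recurrence (x_{n+1}, y_{n+1}) = (x₁x_n + 65y₁y_n, x₁y_n + y₁x_n) repeatedly.
  From (x_1, y_1) = (129, 16): x_2 = 129·129 + 65·16·16 = 33281; y_2 = 129·16 + 16·129 = 4128.
  From (x_2, y_2) = (33281, 4128): x_3 = 129·33281 + 65·16·4128 = 8586369; y_3 = 129·4128 + 16·33281 = 1065008.
  From (x_3, y_3) = (8586369, 1065008): x_4 = 129·8586369 + 65·16·1065008 = 2215249921; y_4 = 129·1065008 + 16·8586369 = 274767936.
Step 3: Verify x_4² - 65·y_4² = 4907332212490506241 - 4907332212490506240 = 1 (should be 1). ✓

(x_1, y_1) = (129, 16); (x_4, y_4) = (2215249921, 274767936).


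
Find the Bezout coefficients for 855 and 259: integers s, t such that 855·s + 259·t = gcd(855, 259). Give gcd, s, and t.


Euclidean algorithm on (855, 259) — divide until remainder is 0:
  855 = 3 · 259 + 78
  259 = 3 · 78 + 25
  78 = 3 · 25 + 3
  25 = 8 · 3 + 1
  3 = 3 · 1 + 0
gcd(855, 259) = 1.
Track Bezout coefficients alongside the remainders: start with r₀ = 855 = a·1 + b·0 (s = 1, t = 0) and r₁ = 259 = a·0 + b·1 (s = 0, t = 1); each new remainder r_{k+1} = r_{k-1} − q_k·r_k inherits s_{k+1} = s_{k-1} − q_k·s_k, t_{k+1} = t_{k-1} − q_k·t_k, so r_k = a·s_k + b·t_k at every step:
  q = 3: r = 78, s = 1 − 3·0 = 1, t = 0 − 3·1 = -3  (check: 855·1 + 259·(-3) = 78)
  q = 3: r = 25, s = 0 − 3·1 = -3, t = 1 − 3·(-3) = 10  (check: 855·(-3) + 259·10 = 25)
  q = 3: r = 3, s = 1 − 3·(-3) = 10, t = -3 − 3·10 = -33  (check: 855·10 + 259·(-33) = 3)
  q = 8: r = 1, s = -3 − 8·10 = -83, t = 10 − 8·(-33) = 274  (check: 855·(-83) + 259·274 = 1)
The row with r = 1 (the gcd) gives the Bezout coefficients s = -83, t = 274.
Result: 855 · (-83) + 259 · (274) = 1.

gcd(855, 259) = 1; s = -83, t = 274 (check: 855·(-83) + 259·274 = 1).


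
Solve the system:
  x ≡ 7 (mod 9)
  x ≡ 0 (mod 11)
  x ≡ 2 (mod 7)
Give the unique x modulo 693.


Moduli 9, 11, 7 are pairwise coprime; by CRT there is a unique solution modulo M = 9 · 11 · 7 = 693.
Solve pairwise, accumulating the modulus:
  Start with x ≡ 7 (mod 9).
  Combine with x ≡ 0 (mod 11): since gcd(9, 11) = 1, we get a unique residue mod 99.
    Write x = 7 + 9·t and substitute into x ≡ 0 (mod 11): 9·t ≡ 0 − 7 = -7 (mod 11).
    Reduce coefficients mod 11: 9·t ≡ 4 (mod 11).
    The inverse of 9 mod 11 is 5 (since 9·5 = 45 = 4·11 + 1), so t ≡ 5·4 = 20 ≡ 9 (mod 11).
    Then x = 7 + 9·9 = 88, valid modulo lcm(9, 11) = 99: x ≡ 88 (mod 99).
  Combine with x ≡ 2 (mod 7): since gcd(99, 7) = 1, we get a unique residue mod 693.
    Write x = 88 + 99·t and substitute into x ≡ 2 (mod 7): 99·t ≡ 2 − 88 = -86 (mod 7).
    Reduce coefficients mod 7: 1·t ≡ 5 (mod 7).
    So t ≡ 5 (mod 7).
    Then x = 88 + 99·5 = 583, valid modulo lcm(99, 7) = 693: x ≡ 583 (mod 693).
Verify: 583 mod 9 = 7 ✓, 583 mod 11 = 0 ✓, 583 mod 7 = 2 ✓.

x ≡ 583 (mod 693).


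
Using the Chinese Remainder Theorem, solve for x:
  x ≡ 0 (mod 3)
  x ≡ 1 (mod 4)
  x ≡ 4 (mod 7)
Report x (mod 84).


Moduli 3, 4, 7 are pairwise coprime; by CRT there is a unique solution modulo M = 3 · 4 · 7 = 84.
Solve pairwise, accumulating the modulus:
  Start with x ≡ 0 (mod 3).
  Combine with x ≡ 1 (mod 4): since gcd(3, 4) = 1, we get a unique residue mod 12.
    Write x = 0 + 3·t and substitute into x ≡ 1 (mod 4): 3·t ≡ 1 − 0 = 1 (mod 4).
    The inverse of 3 mod 4 is 3 (since 3·3 = 9 = 2·4 + 1), so t ≡ 3·1 = 3 ≡ 3 (mod 4).
    Then x = 0 + 3·3 = 9, valid modulo lcm(3, 4) = 12: x ≡ 9 (mod 12).
  Combine with x ≡ 4 (mod 7): since gcd(12, 7) = 1, we get a unique residue mod 84.
    Write x = 9 + 12·t and substitute into x ≡ 4 (mod 7): 12·t ≡ 4 − 9 = -5 (mod 7).
    Reduce coefficients mod 7: 5·t ≡ 2 (mod 7).
    The inverse of 5 mod 7 is 3 (since 5·3 = 15 = 2·7 + 1), so t ≡ 3·2 = 6 ≡ 6 (mod 7).
    Then x = 9 + 12·6 = 81, valid modulo lcm(12, 7) = 84: x ≡ 81 (mod 84).
Verify: 81 mod 3 = 0 ✓, 81 mod 4 = 1 ✓, 81 mod 7 = 4 ✓.

x ≡ 81 (mod 84).
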